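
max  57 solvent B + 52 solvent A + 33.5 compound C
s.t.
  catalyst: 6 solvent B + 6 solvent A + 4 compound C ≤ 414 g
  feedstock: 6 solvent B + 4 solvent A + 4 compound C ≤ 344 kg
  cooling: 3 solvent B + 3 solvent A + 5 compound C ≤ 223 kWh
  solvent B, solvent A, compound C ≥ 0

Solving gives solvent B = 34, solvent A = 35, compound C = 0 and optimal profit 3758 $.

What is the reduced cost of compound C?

Binding: catalyst and feedstock. Non-binding: cooling (16 unused).
By complementary slackness, y = 0 for the non-binding constraint.
Dual feasibility on the basic columns requires 6·y_catalyst + 6·y_feedstock = 57, 6·y_catalyst + 4·y_feedstock = 52.
This yields shadow prices y_catalyst = 7, y_feedstock = 2.5.
Reduced cost of compound C: c₃ − yᵀa₃ = 33.5 − (7·4 + 2.5·4) = 33.5 − 38 = -4.5.

-4.5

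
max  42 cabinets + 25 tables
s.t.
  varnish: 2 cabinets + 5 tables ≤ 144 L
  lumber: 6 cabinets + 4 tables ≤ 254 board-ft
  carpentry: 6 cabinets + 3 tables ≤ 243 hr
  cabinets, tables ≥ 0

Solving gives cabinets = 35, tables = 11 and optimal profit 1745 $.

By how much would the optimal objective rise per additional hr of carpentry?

Binding: lumber and carpentry. Non-binding: varnish (19 unused).
Since varnish is not tight, its dual is 0.
The binding rows give the dual system: 6·y_lumber + 6·y_carpentry = 42 and 4·y_lumber + 3·y_carpentry = 25.
Solving: y_lumber = 4, y_carpentry = 3.
Shadow price of carpentry = 3.

3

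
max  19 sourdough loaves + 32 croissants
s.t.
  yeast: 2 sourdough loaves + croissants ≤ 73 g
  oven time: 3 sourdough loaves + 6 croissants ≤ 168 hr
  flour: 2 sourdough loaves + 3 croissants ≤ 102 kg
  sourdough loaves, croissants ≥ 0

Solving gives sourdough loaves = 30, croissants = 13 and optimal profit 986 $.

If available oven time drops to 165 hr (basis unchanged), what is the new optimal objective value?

971

Check each constraint at x*: yeast 73/73 (tight); oven time 168/168 (tight); flour 99/102 (slack 3).
By complementary slackness, y = 0 for the non-binding constraint.
Dual feasibility on the basic columns requires 2·y_yeast + 3·y_oven time = 19, 1·y_yeast + 6·y_oven time = 32.
→ y_yeast = 2 and y_oven time = 5.
Δz = y_oven time·Δb = 5 × (-3) = -15, so new z* = 986 − 15 = 971.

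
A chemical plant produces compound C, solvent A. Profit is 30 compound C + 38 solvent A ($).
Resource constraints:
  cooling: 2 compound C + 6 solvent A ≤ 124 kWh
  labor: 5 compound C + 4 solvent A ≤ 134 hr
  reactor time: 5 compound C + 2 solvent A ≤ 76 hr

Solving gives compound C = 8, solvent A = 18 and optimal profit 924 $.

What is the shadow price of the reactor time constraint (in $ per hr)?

At the optimum: cooling uses 124 of 124 (binding); labor uses 112 of 134 (slack = 22); reactor time uses 76 of 76 (binding).
Slack constraints have shadow price 0 (complementary slackness).
Dual feasibility on the basic columns requires 2·y_cooling + 5·y_reactor time = 30, 6·y_cooling + 2·y_reactor time = 38.
Solving: y_cooling = 5, y_reactor time = 4.
Shadow price of reactor time = 4.

4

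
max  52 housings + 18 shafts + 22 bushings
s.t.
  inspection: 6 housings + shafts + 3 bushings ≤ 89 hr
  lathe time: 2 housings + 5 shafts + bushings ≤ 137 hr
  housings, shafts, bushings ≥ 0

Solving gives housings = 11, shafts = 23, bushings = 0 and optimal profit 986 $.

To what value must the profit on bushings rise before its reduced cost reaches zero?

Both inspection and lathe time are binding at x*.
The binding rows give the dual system: 6·y_inspection + 2·y_lathe time = 52 and 1·y_inspection + 5·y_lathe time = 18.
→ y_inspection = 8 and y_lathe time = 2.
bushings enters the basis when its profit ≥ yᵀa₃ = 8·3 + 2·1 = 26.

26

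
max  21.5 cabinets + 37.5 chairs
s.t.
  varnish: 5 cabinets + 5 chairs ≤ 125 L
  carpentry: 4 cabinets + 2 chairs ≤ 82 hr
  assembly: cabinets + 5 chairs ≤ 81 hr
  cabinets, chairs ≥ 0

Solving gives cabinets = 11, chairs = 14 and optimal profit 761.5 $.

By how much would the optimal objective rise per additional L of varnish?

3.5

Binding: varnish and assembly. Non-binding: carpentry (10 unused).
Slack constraints have shadow price 0 (complementary slackness).
From A_Bᵀ y = c: 5·y_varnish + 1·y_assembly = 21.5; 5·y_varnish + 5·y_assembly = 37.5.
Solving: y_varnish = 3.5, y_assembly = 4.
Shadow price of varnish = 3.5.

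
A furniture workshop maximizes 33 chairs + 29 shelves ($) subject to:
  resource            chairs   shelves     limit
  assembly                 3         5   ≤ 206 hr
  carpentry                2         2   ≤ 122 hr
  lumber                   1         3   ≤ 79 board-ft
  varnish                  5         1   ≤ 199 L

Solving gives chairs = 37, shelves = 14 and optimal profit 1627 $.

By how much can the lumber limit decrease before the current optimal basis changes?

39.2

Binding constraints: lumber, varnish. The basis is B = [[1,3],[5,1]] with det -14.
Per unit decrease in lumber, x* moves by d = (0.0714, -0.3571).
The basis stays optimal until shelves reaches 0; allowable decrease = 39.2 board-ft.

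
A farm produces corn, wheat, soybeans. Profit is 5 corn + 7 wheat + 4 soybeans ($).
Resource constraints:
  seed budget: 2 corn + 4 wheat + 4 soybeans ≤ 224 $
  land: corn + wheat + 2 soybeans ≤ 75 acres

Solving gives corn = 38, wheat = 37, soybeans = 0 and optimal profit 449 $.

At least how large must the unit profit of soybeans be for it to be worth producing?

At the optimum: seed budget uses 224 of 224 (binding); land uses 75 of 75 (binding).
From A_Bᵀ y = c: 2·y_seed budget + 1·y_land = 5; 4·y_seed budget + 1·y_land = 7.
This yields shadow prices y_seed budget = 1, y_land = 3.
soybeans enters the basis when its profit ≥ yᵀa₃ = 1·4 + 3·2 = 10.

10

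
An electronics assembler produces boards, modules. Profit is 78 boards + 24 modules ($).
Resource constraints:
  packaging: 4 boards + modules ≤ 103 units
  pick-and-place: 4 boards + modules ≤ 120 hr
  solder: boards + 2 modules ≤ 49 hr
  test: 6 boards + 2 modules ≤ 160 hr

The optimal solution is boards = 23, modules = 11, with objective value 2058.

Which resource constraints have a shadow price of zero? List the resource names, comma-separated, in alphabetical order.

pick-and-place, solder

packaging: 103/103 (binding)
pick-and-place: 103/120 (slack 17)
solder: 45/49 (slack 4)
test: 160/160 (binding)
By complementary slackness, a constraint with positive slack has shadow price 0 → pick-and-place, solder.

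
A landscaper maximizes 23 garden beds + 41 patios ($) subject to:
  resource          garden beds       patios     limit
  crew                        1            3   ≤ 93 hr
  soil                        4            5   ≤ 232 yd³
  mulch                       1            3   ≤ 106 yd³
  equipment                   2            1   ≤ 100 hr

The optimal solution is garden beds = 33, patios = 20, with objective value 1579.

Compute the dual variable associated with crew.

At the optimum: crew uses 93 of 93 (binding); soil uses 232 of 232 (binding); mulch uses 93 of 106 (slack = 13); equipment uses 86 of 100 (slack = 14).
Slack constraints have shadow price 0 (complementary slackness).
The binding rows give the dual system: 1·y_crew + 4·y_soil = 23 and 3·y_crew + 5·y_soil = 41.
Solving: y_crew = 7, y_soil = 4.
Shadow price of crew = 7.

7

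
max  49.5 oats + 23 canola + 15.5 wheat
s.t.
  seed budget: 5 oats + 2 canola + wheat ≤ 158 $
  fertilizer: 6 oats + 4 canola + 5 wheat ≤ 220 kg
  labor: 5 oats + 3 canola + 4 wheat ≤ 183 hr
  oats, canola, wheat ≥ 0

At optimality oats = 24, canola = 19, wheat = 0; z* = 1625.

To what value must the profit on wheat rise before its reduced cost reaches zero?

Binding: seed budget and fertilizer. Non-binding: labor (6 unused).
Slack constraints have shadow price 0 (complementary slackness).
From A_Bᵀ y = c: 5·y_seed budget + 6·y_fertilizer = 49.5; 2·y_seed budget + 4·y_fertilizer = 23.
→ y_seed budget = 7.5 and y_fertilizer = 2.
wheat enters the basis when its profit ≥ yᵀa₃ = 7.5·1 + 2·5 = 17.5.

17.5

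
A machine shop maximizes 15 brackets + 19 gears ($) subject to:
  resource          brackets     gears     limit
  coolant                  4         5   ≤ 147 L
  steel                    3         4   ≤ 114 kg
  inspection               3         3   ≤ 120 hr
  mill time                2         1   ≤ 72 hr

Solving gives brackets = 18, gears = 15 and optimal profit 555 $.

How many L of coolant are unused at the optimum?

coolant used = 4·18 + 5·15 = 147; slack = 147 − 147 = 0.

0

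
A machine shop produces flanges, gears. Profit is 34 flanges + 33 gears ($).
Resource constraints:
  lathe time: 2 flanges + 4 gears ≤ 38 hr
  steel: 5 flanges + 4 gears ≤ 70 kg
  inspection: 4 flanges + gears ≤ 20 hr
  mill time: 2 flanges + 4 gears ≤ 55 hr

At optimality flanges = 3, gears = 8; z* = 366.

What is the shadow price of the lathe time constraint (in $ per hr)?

7

Check each constraint at x*: lathe time 38/38 (tight); steel 47/70 (slack 23); inspection 20/20 (tight); mill time 38/55 (slack 17).
Slack constraints have shadow price 0 (complementary slackness).
From A_Bᵀ y = c: 2·y_lathe time + 4·y_inspection = 34; 4·y_lathe time + 1·y_inspection = 33.
Solving: y_lathe time = 7, y_inspection = 5.
Shadow price of lathe time = 7.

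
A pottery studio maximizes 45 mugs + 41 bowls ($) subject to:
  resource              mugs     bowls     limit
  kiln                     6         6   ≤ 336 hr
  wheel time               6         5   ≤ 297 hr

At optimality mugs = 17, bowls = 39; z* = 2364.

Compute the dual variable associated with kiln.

3.5

Both kiln and wheel time are binding at x*.
Dual feasibility on the basic columns requires 6·y_kiln + 6·y_wheel time = 45, 6·y_kiln + 5·y_wheel time = 41.
Solving: y_kiln = 3.5, y_wheel time = 4.
Shadow price of kiln = 3.5.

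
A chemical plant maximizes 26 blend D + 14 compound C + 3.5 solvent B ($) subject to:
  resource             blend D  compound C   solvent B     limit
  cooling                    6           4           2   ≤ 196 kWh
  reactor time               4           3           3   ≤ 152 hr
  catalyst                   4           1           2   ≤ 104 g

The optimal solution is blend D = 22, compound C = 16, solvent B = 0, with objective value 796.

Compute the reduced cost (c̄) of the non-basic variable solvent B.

Check each constraint at x*: cooling 196/196 (tight); reactor time 136/152 (slack 16); catalyst 104/104 (tight).
By complementary slackness, y = 0 for the non-binding constraint.
From A_Bᵀ y = c: 6·y_cooling + 4·y_catalyst = 26; 4·y_cooling + 1·y_catalyst = 14.
Solving: y_cooling = 3, y_catalyst = 2.
Reduced cost of solvent B: c₃ − yᵀa₃ = 3.5 − (3·2 + 2·2) = 3.5 − 10 = -6.5.

-6.5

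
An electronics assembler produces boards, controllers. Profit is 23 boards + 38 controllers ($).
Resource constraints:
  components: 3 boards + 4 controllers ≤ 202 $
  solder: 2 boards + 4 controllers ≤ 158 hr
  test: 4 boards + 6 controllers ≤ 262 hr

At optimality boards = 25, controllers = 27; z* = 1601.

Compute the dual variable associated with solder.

3.5

Binding: solder and test. Non-binding: components (19 unused).
Slack constraints have shadow price 0 (complementary slackness).
The binding rows give the dual system: 2·y_solder + 4·y_test = 23 and 4·y_solder + 6·y_test = 38.
Solving: y_solder = 3.5, y_test = 4.
Shadow price of solder = 3.5.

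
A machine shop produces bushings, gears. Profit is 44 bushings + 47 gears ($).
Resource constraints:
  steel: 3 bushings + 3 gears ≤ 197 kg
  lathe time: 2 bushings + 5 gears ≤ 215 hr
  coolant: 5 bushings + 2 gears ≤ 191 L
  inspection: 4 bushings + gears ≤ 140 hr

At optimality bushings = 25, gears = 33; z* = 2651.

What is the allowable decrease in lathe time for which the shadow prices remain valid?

Binding constraints: lathe time, coolant. The basis is B = [[2,5],[5,2]] with det -21.
Per unit decrease in lathe time, x* moves by d = (0.0952, -0.2381).
The basis stays optimal until inspection becomes binding; allowable decrease = 49 hr.

49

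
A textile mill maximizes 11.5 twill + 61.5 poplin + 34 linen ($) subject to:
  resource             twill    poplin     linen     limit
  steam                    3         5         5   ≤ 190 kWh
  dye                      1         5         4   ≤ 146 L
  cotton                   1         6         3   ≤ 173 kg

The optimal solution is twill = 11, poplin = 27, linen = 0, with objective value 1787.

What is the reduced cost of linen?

Check each constraint at x*: steam 168/190 (slack 22); dye 146/146 (tight); cotton 173/173 (tight).
Since steam is not tight, its dual is 0.
Dual feasibility on the basic columns requires 1·y_dye + 1·y_cotton = 11.5, 5·y_dye + 6·y_cotton = 61.5.
→ y_dye = 7.5 and y_cotton = 4.
Reduced cost of linen: c₃ − yᵀa₃ = 34 − (7.5·4 + 4·3) = 34 − 42 = -8.

-8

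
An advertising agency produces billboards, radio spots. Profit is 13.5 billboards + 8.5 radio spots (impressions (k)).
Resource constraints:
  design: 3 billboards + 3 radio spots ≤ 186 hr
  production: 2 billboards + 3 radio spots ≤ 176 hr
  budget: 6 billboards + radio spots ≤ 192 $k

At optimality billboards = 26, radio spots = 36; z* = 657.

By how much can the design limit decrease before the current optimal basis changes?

Binding constraints: design, budget. The basis is B = [[3,3],[6,1]] with det -15.
Per unit decrease in design, x* moves by d = (0.0667, -0.4).
The basis stays optimal until radio spots reaches 0; allowable decrease = 90 hr.

90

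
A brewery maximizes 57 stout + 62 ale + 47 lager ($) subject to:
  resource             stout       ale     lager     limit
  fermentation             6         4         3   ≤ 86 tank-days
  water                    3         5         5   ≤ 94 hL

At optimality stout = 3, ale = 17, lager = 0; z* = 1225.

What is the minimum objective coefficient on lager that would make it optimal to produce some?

Both fermentation and water are binding at x*.
From A_Bᵀ y = c: 6·y_fermentation + 3·y_water = 57; 4·y_fermentation + 5·y_water = 62.
Solving: y_fermentation = 5.5, y_water = 8.
lager enters the basis when its profit ≥ yᵀa₃ = 5.5·3 + 8·5 = 56.5.

56.5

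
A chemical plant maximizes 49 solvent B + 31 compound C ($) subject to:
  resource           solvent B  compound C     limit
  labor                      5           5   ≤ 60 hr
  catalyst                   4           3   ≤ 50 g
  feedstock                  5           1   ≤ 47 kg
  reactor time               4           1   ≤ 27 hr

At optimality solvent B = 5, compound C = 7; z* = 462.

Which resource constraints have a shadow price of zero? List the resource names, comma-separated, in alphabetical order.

labor: 60/60 (binding)
catalyst: 41/50 (slack 9)
feedstock: 32/47 (slack 15)
reactor time: 27/27 (binding)
By complementary slackness, a constraint with positive slack has shadow price 0 → catalyst, feedstock.

catalyst, feedstock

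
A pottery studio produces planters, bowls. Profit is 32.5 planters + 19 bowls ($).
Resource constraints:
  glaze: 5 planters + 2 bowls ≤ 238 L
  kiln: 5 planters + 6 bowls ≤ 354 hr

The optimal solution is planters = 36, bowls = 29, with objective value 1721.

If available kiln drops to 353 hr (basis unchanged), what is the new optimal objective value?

1719.5

At the optimum: glaze uses 238 of 238 (binding); kiln uses 354 of 354 (binding).
Dual feasibility on the basic columns requires 5·y_glaze + 5·y_kiln = 32.5, 2·y_glaze + 6·y_kiln = 19.
→ y_glaze = 5 and y_kiln = 1.5.
Δz = y_kiln·Δb = 1.5 × (-1) = -1.5, so new z* = 1721 − 1.5 = 1719.5.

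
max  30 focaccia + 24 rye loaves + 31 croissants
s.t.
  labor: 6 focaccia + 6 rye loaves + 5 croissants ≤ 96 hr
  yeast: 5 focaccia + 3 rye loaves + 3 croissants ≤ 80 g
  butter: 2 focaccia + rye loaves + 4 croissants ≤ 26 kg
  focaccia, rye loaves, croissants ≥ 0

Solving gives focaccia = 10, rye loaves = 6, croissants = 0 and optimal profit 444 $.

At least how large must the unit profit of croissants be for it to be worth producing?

39

Binding: labor and butter. Non-binding: yeast (12 unused).
Since yeast is not tight, its dual is 0.
The binding rows give the dual system: 6·y_labor + 2·y_butter = 30 and 6·y_labor + 1·y_butter = 24.
→ y_labor = 3 and y_butter = 6.
croissants enters the basis when its profit ≥ yᵀa₃ = 3·5 + 6·4 = 39.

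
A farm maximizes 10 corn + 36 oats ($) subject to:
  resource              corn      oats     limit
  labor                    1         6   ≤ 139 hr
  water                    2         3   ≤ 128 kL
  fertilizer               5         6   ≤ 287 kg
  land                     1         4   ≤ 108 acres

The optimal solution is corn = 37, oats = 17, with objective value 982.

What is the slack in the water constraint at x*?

water used = 2·37 + 3·17 = 125; slack = 128 − 125 = 3.

3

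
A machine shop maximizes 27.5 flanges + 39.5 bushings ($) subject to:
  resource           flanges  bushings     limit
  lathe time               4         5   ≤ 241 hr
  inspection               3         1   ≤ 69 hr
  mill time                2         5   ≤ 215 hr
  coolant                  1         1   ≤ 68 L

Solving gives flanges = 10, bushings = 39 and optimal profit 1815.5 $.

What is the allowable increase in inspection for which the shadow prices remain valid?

7.8

Binding constraints: inspection, mill time. The basis is B = [[3,1],[2,5]] with det 13.
Per unit increase in inspection, x* moves by d = (0.3846, -0.1538).
The basis stays optimal until lathe time becomes binding; allowable increase = 7.8 hr.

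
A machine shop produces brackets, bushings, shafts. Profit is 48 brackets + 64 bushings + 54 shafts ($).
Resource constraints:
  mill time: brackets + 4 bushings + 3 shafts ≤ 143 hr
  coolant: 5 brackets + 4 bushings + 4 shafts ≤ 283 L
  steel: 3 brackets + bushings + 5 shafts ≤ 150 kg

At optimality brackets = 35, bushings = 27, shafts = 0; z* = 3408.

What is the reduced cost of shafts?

At the optimum: mill time uses 143 of 143 (binding); coolant uses 283 of 283 (binding); steel uses 132 of 150 (slack = 18).
Since steel is not tight, its dual is 0.
Dual feasibility on the basic columns requires 1·y_mill time + 5·y_coolant = 48, 4·y_mill time + 4·y_coolant = 64.
This yields shadow prices y_mill time = 8, y_coolant = 8.
Reduced cost of shafts: c₃ − yᵀa₃ = 54 − (8·3 + 8·4) = 54 − 56 = -2.

-2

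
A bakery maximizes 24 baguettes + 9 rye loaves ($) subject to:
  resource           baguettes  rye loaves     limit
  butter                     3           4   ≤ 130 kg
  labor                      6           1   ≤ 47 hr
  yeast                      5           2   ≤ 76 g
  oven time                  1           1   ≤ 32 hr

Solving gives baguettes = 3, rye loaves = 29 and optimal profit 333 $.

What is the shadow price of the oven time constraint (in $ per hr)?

Check each constraint at x*: butter 125/130 (slack 5); labor 47/47 (tight); yeast 73/76 (slack 3); oven time 32/32 (tight).
By complementary slackness, y = 0 for the non-binding constraints.
Dual feasibility on the basic columns requires 6·y_labor + 1·y_oven time = 24, 1·y_labor + 1·y_oven time = 9.
Solving: y_labor = 3, y_oven time = 6.
Shadow price of oven time = 6.

6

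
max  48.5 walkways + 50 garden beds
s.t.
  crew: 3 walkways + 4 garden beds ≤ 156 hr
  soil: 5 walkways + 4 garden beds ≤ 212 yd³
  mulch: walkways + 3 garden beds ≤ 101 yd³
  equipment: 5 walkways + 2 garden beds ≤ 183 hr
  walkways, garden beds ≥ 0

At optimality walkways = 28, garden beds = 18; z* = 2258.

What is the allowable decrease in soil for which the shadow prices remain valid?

Binding constraints: crew, soil. The basis is B = [[3,4],[5,4]] with det -8.
Per unit decrease in soil, x* moves by d = (-0.5, 0.375).
The basis stays optimal until mulch becomes binding; allowable decrease = 30.4 yd³.

30.4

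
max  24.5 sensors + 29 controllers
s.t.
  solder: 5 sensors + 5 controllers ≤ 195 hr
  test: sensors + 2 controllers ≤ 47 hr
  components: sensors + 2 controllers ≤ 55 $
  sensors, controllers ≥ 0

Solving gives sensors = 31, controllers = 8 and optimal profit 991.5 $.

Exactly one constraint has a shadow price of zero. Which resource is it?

solder: 195/195 (binding)
test: 47/47 (binding)
components: 47/55 (slack 8)
By complementary slackness, a constraint with positive slack has shadow price 0 → components.

components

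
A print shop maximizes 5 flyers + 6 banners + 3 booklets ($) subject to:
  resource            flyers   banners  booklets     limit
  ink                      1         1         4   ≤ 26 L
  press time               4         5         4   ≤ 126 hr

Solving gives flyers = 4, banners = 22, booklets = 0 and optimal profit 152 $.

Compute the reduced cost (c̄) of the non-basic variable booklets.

-5

Both ink and press time are binding at x*.
From A_Bᵀ y = c: 1·y_ink + 4·y_press time = 5; 1·y_ink + 5·y_press time = 6.
→ y_ink = 1 and y_press time = 1.
Reduced cost of booklets: c₃ − yᵀa₃ = 3 − (1·4 + 1·4) = 3 − 8 = -5.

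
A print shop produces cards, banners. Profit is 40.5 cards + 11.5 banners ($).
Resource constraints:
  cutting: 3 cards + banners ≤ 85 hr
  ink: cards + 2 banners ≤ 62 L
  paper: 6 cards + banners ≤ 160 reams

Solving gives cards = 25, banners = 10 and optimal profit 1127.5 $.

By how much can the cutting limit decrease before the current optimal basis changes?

5

Binding constraints: cutting, paper. The basis is B = [[3,1],[6,1]] with det -3.
Per unit decrease in cutting, x* moves by d = (0.3333, -2).
The basis stays optimal until banners reaches 0; allowable decrease = 5 hr.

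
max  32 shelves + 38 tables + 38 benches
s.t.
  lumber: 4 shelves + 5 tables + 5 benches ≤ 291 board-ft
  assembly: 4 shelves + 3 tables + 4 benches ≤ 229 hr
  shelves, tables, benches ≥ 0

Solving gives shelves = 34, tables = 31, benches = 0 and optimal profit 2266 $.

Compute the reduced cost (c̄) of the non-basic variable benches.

-1

Both lumber and assembly are binding at x*.
The binding rows give the dual system: 4·y_lumber + 4·y_assembly = 32 and 5·y_lumber + 3·y_assembly = 38.
Solving: y_lumber = 7, y_assembly = 1.
Reduced cost of benches: c₃ − yᵀa₃ = 38 − (7·5 + 1·4) = 38 − 39 = -1.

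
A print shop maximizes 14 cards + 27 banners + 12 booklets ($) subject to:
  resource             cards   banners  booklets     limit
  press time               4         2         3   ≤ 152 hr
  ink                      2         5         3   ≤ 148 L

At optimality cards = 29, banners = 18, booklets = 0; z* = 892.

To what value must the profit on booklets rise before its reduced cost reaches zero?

18

At the optimum: press time uses 152 of 152 (binding); ink uses 148 of 148 (binding).
The binding rows give the dual system: 4·y_press time + 2·y_ink = 14 and 2·y_press time + 5·y_ink = 27.
Solving: y_press time = 1, y_ink = 5.
booklets enters the basis when its profit ≥ yᵀa₃ = 1·3 + 5·3 = 18.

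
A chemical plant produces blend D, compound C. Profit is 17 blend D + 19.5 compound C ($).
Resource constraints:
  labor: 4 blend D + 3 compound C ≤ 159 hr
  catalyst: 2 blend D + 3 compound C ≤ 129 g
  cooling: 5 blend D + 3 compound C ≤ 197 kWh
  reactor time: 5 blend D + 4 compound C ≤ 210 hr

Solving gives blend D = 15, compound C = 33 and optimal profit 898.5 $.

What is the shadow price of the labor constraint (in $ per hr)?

At the optimum: labor uses 159 of 159 (binding); catalyst uses 129 of 129 (binding); cooling uses 174 of 197 (slack = 23); reactor time uses 207 of 210 (slack = 3).
By complementary slackness, y = 0 for the non-binding constraints.
The binding rows give the dual system: 4·y_labor + 2·y_catalyst = 17 and 3·y_labor + 3·y_catalyst = 19.5.
Solving: y_labor = 2, y_catalyst = 4.5.
Shadow price of labor = 2.

2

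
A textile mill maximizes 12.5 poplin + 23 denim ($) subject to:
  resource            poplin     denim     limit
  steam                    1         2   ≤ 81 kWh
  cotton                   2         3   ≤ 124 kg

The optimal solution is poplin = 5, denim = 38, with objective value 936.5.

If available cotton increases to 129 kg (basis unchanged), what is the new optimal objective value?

Both steam and cotton are binding at x*.
From A_Bᵀ y = c: 1·y_steam + 2·y_cotton = 12.5; 2·y_steam + 3·y_cotton = 23.
→ y_steam = 8.5 and y_cotton = 2.
Δz = y_cotton·Δb = 2 × (5) = 10, so new z* = 936.5 + 10 = 946.5.

946.5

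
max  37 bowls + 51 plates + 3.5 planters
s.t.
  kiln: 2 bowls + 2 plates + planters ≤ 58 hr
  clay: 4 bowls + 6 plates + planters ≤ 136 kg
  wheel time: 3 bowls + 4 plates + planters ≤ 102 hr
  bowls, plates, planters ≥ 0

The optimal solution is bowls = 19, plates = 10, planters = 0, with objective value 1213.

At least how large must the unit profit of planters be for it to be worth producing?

11.5

At the optimum: kiln uses 58 of 58 (binding); clay uses 136 of 136 (binding); wheel time uses 97 of 102 (slack = 5).
Since wheel time is not tight, its dual is 0.
From A_Bᵀ y = c: 2·y_kiln + 4·y_clay = 37; 2·y_kiln + 6·y_clay = 51.
This yields shadow prices y_kiln = 4.5, y_clay = 7.
planters enters the basis when its profit ≥ yᵀa₃ = 4.5·1 + 7·1 = 11.5.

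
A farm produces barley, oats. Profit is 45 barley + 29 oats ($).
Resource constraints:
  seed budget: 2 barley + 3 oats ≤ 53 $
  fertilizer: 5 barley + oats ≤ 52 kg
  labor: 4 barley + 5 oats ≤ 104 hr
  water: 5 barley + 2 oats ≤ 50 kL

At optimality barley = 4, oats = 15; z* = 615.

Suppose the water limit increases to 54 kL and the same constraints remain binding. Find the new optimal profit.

At the optimum: seed budget uses 53 of 53 (binding); fertilizer uses 35 of 52 (slack = 17); labor uses 91 of 104 (slack = 13); water uses 50 of 50 (binding).
Slack constraints have shadow price 0 (complementary slackness).
From A_Bᵀ y = c: 2·y_seed budget + 5·y_water = 45; 3·y_seed budget + 2·y_water = 29.
→ y_seed budget = 5 and y_water = 7.
Δz = y_water·Δb = 7 × (4) = 28, so new z* = 615 + 28 = 643.

643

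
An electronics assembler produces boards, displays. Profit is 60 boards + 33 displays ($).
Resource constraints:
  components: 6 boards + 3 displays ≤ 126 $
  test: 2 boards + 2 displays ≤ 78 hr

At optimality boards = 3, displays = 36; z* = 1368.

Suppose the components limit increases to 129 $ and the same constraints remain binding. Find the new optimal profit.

1395

At the optimum: components uses 126 of 126 (binding); test uses 78 of 78 (binding).
From A_Bᵀ y = c: 6·y_components + 2·y_test = 60; 3·y_components + 2·y_test = 33.
→ y_components = 9 and y_test = 3.
Δz = y_components·Δb = 9 × (3) = 27, so new z* = 1368 + 27 = 1395.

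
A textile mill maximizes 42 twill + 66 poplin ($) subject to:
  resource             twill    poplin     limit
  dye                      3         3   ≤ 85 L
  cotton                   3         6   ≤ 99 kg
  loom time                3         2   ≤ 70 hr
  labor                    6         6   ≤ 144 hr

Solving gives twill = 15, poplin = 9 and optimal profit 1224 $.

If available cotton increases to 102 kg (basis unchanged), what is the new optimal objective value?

1248

Check each constraint at x*: dye 72/85 (slack 13); cotton 99/99 (tight); loom time 63/70 (slack 7); labor 144/144 (tight).
Since dye, loom time are not tight, their duals are 0.
Dual feasibility on the basic columns requires 3·y_cotton + 6·y_labor = 42, 6·y_cotton + 6·y_labor = 66.
→ y_cotton = 8 and y_labor = 3.
Δz = y_cotton·Δb = 8 × (3) = 24, so new z* = 1224 + 24 = 1248.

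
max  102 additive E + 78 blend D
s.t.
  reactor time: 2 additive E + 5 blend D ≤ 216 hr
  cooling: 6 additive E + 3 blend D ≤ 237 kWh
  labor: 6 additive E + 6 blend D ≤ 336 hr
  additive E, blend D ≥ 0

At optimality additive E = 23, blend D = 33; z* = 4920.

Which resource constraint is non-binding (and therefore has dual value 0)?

reactor time

reactor time: 211/216 (slack 5)
cooling: 237/237 (binding)
labor: 336/336 (binding)
By complementary slackness, a constraint with positive slack has shadow price 0 → reactor time.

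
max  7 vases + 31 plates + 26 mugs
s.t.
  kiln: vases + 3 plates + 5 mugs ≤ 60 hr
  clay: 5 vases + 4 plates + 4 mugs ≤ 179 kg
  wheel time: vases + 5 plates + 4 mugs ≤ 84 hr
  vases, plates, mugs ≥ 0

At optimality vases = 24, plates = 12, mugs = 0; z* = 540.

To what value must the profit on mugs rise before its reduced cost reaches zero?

Binding: kiln and wheel time. Non-binding: clay (11 unused).
Since clay is not tight, its dual is 0.
The binding rows give the dual system: 1·y_kiln + 1·y_wheel time = 7 and 3·y_kiln + 5·y_wheel time = 31.
→ y_kiln = 2 and y_wheel time = 5.
mugs enters the basis when its profit ≥ yᵀa₃ = 2·5 + 5·4 = 30.

30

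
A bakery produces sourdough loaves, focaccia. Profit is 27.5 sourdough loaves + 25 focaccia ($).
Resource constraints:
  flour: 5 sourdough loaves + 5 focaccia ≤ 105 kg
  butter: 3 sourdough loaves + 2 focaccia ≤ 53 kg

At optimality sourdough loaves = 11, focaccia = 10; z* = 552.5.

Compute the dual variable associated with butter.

2.5

Both flour and butter are binding at x*.
The binding rows give the dual system: 5·y_flour + 3·y_butter = 27.5 and 5·y_flour + 2·y_butter = 25.
This yields shadow prices y_flour = 4, y_butter = 2.5.
Shadow price of butter = 2.5.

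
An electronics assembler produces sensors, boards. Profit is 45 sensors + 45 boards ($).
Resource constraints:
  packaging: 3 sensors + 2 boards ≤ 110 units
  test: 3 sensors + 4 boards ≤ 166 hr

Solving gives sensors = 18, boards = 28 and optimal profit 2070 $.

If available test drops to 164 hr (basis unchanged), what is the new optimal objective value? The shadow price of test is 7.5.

2055

Δb = -2, so new z* = 2070 + (7.5)·(-2) = 2070 − 15 = 2055.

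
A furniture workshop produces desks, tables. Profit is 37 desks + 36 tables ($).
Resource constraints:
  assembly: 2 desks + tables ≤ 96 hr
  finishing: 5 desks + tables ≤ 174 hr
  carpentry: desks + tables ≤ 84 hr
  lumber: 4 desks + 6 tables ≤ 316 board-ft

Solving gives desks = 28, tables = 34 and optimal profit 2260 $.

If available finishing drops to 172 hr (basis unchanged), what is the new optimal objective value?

2254

Check each constraint at x*: assembly 90/96 (slack 6); finishing 174/174 (tight); carpentry 62/84 (slack 22); lumber 316/316 (tight).
Slack constraints have shadow price 0 (complementary slackness).
The binding rows give the dual system: 5·y_finishing + 4·y_lumber = 37 and 1·y_finishing + 6·y_lumber = 36.
→ y_finishing = 3 and y_lumber = 5.5.
Δz = y_finishing·Δb = 3 × (-2) = -6, so new z* = 2260 − 6 = 2254.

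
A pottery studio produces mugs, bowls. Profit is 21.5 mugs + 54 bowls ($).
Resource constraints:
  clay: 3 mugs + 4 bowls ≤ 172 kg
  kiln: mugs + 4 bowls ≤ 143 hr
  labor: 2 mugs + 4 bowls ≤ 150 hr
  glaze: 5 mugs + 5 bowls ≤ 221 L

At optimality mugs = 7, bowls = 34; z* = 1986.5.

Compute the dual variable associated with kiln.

5.5

Binding: kiln and labor. Non-binding: clay (15 unused), glaze (16 unused).
Slack constraints have shadow price 0 (complementary slackness).
Dual feasibility on the basic columns requires 1·y_kiln + 2·y_labor = 21.5, 4·y_kiln + 4·y_labor = 54.
Solving: y_kiln = 5.5, y_labor = 8.
Shadow price of kiln = 5.5.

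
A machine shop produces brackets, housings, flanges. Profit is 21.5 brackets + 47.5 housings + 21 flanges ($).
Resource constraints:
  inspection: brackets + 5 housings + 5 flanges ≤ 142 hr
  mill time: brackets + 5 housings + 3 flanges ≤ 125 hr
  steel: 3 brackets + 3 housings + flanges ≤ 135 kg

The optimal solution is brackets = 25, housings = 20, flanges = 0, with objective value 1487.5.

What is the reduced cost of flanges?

-3.5

Check each constraint at x*: inspection 125/142 (slack 17); mill time 125/125 (tight); steel 135/135 (tight).
By complementary slackness, y = 0 for the non-binding constraint.
The binding rows give the dual system: 1·y_mill time + 3·y_steel = 21.5 and 5·y_mill time + 3·y_steel = 47.5.
→ y_mill time = 6.5 and y_steel = 5.
Reduced cost of flanges: c₃ − yᵀa₃ = 21 − (6.5·3 + 5·1) = 21 − 24.5 = -3.5.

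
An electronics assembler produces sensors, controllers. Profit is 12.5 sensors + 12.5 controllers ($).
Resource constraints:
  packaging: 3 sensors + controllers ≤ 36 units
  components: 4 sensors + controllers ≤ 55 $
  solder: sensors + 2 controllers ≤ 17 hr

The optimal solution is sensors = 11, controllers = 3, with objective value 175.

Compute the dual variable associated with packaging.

Check each constraint at x*: packaging 36/36 (tight); components 47/55 (slack 8); solder 17/17 (tight).
Since components is not tight, its dual is 0.
The binding rows give the dual system: 3·y_packaging + 1·y_solder = 12.5 and 1·y_packaging + 2·y_solder = 12.5.
Solving: y_packaging = 2.5, y_solder = 5.
Shadow price of packaging = 2.5.

2.5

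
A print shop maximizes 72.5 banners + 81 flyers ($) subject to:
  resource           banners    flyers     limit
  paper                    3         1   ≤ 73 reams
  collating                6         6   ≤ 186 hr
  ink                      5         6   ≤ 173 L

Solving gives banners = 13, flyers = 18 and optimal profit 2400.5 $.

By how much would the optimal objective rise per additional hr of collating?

At the optimum: paper uses 57 of 73 (slack = 16); collating uses 186 of 186 (binding); ink uses 173 of 173 (binding).
Slack constraints have shadow price 0 (complementary slackness).
From A_Bᵀ y = c: 6·y_collating + 5·y_ink = 72.5; 6·y_collating + 6·y_ink = 81.
Solving: y_collating = 5, y_ink = 8.5.
Shadow price of collating = 5.

5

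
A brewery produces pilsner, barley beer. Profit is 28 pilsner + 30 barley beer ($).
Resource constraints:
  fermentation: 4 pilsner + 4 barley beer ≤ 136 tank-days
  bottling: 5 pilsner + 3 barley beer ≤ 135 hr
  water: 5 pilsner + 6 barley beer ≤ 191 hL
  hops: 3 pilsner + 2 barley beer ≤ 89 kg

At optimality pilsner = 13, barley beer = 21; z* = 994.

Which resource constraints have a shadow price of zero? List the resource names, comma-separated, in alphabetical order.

bottling, hops

fermentation: 136/136 (binding)
bottling: 128/135 (slack 7)
water: 191/191 (binding)
hops: 81/89 (slack 8)
By complementary slackness, a constraint with positive slack has shadow price 0 → bottling, hops.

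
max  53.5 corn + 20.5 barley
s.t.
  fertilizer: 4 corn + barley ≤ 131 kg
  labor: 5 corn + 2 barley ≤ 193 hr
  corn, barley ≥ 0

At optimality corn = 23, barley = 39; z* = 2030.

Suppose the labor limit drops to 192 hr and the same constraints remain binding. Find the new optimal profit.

2020.5

Check each constraint at x*: fertilizer 131/131 (tight); labor 193/193 (tight).
The binding rows give the dual system: 4·y_fertilizer + 5·y_labor = 53.5 and 1·y_fertilizer + 2·y_labor = 20.5.
This yields shadow prices y_fertilizer = 1.5, y_labor = 9.5.
Δz = y_labor·Δb = 9.5 × (-1) = -9.5, so new z* = 2030 − 9.5 = 2020.5.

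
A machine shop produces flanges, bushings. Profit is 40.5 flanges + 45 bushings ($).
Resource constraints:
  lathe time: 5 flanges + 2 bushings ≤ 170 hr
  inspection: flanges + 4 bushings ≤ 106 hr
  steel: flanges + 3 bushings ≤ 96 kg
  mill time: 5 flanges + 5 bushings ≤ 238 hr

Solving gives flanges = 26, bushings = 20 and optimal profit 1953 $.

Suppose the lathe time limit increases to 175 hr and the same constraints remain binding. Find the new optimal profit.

1985.5

Check each constraint at x*: lathe time 170/170 (tight); inspection 106/106 (tight); steel 86/96 (slack 10); mill time 230/238 (slack 8).
Slack constraints have shadow price 0 (complementary slackness).
The binding rows give the dual system: 5·y_lathe time + 1·y_inspection = 40.5 and 2·y_lathe time + 4·y_inspection = 45.
This yields shadow prices y_lathe time = 6.5, y_inspection = 8.
Δz = y_lathe time·Δb = 6.5 × (5) = 32.5, so new z* = 1953 + 32.5 = 1985.5.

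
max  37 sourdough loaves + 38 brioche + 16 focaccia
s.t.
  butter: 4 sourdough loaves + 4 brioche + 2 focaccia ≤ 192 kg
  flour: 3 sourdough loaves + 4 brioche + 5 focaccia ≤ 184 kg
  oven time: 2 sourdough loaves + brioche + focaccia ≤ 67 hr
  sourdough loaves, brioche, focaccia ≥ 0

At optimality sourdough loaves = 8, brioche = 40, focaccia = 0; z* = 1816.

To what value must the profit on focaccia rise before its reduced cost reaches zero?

Binding: butter and flour. Non-binding: oven time (11 unused).
Slack constraints have shadow price 0 (complementary slackness).
From A_Bᵀ y = c: 4·y_butter + 3·y_flour = 37; 4·y_butter + 4·y_flour = 38.
→ y_butter = 8.5 and y_flour = 1.
focaccia enters the basis when its profit ≥ yᵀa₃ = 8.5·2 + 1·5 = 22.

22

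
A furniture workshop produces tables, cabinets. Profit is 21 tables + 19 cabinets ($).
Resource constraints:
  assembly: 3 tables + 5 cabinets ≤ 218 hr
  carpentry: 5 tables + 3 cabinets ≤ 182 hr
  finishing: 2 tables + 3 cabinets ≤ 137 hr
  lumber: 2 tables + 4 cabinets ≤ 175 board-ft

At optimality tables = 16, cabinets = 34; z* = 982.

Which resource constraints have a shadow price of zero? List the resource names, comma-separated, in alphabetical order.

assembly: 218/218 (binding)
carpentry: 182/182 (binding)
finishing: 134/137 (slack 3)
lumber: 168/175 (slack 7)
By complementary slackness, a constraint with positive slack has shadow price 0 → finishing, lumber.

finishing, lumber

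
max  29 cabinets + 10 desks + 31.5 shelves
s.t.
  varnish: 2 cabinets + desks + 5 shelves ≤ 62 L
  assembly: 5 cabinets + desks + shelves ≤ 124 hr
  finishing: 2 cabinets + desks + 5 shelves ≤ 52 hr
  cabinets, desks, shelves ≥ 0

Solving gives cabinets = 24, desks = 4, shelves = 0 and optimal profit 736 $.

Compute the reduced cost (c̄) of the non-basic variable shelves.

-6.5

Check each constraint at x*: varnish 52/62 (slack 10); assembly 124/124 (tight); finishing 52/52 (tight).
Since varnish is not tight, its dual is 0.
Dual feasibility on the basic columns requires 5·y_assembly + 2·y_finishing = 29, 1·y_assembly + 1·y_finishing = 10.
Solving: y_assembly = 3, y_finishing = 7.
Reduced cost of shelves: c₃ − yᵀa₃ = 31.5 − (3·1 + 7·5) = 31.5 − 38 = -6.5.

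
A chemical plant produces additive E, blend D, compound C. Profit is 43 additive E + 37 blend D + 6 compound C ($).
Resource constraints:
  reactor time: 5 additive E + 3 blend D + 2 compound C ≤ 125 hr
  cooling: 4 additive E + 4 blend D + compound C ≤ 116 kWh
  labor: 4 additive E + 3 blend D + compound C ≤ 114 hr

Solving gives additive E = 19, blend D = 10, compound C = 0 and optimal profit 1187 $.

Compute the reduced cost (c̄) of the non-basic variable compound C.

-7

Binding: reactor time and cooling. Non-binding: labor (8 unused).
Since labor is not tight, its dual is 0.
Dual feasibility on the basic columns requires 5·y_reactor time + 4·y_cooling = 43, 3·y_reactor time + 4·y_cooling = 37.
This yields shadow prices y_reactor time = 3, y_cooling = 7.
Reduced cost of compound C: c₃ − yᵀa₃ = 6 − (3·2 + 7·1) = 6 − 13 = -7.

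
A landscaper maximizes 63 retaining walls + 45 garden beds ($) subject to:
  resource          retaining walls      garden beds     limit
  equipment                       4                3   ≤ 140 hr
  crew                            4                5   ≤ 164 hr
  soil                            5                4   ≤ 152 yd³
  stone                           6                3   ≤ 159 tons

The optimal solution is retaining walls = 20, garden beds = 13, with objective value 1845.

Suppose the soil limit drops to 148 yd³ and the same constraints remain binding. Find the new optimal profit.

Binding: soil and stone. Non-binding: equipment (21 unused), crew (19 unused).
By complementary slackness, y = 0 for the non-binding constraints.
Dual feasibility on the basic columns requires 5·y_soil + 6·y_stone = 63, 4·y_soil + 3·y_stone = 45.
→ y_soil = 9 and y_stone = 3.
Δz = y_soil·Δb = 9 × (-4) = -36, so new z* = 1845 − 36 = 1809.

1809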